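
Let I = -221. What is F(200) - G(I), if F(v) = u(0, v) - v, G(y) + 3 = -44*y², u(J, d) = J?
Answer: 2148807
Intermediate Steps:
G(y) = -3 - 44*y²
F(v) = -v (F(v) = 0 - v = -v)
F(200) - G(I) = -1*200 - (-3 - 44*(-221)²) = -200 - (-3 - 44*48841) = -200 - (-3 - 2149004) = -200 - 1*(-2149007) = -200 + 2149007 = 2148807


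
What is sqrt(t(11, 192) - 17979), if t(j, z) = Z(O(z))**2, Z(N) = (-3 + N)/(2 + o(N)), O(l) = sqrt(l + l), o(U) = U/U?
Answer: sqrt(-161418 - 48*sqrt(6))/3 ≈ 133.97*I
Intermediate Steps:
o(U) = 1
O(l) = sqrt(2)*sqrt(l) (O(l) = sqrt(2*l) = sqrt(2)*sqrt(l))
Z(N) = -1 + N/3 (Z(N) = (-3 + N)/(2 + 1) = (-3 + N)/3 = (-3 + N)*(1/3) = -1 + N/3)
t(j, z) = (-1 + sqrt(2)*sqrt(z)/3)**2 (t(j, z) = (-1 + (sqrt(2)*sqrt(z))/3)**2 = (-1 + sqrt(2)*sqrt(z)/3)**2)
sqrt(t(11, 192) - 17979) = sqrt((-3 + sqrt(2)*sqrt(192))**2/9 - 17979) = sqrt((-3 + sqrt(2)*(8*sqrt(3)))**2/9 - 17979) = sqrt((-3 + 8*sqrt(6))**2/9 - 17979) = sqrt(-17979 + (-3 + 8*sqrt(6))**2/9)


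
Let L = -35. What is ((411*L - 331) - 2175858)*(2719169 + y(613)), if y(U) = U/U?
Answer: -5956543103580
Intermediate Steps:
y(U) = 1
((411*L - 331) - 2175858)*(2719169 + y(613)) = ((411*(-35) - 331) - 2175858)*(2719169 + 1) = ((-14385 - 331) - 2175858)*2719170 = (-14716 - 2175858)*2719170 = -2190574*2719170 = -5956543103580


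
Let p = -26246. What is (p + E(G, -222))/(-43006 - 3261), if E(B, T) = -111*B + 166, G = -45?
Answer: 21085/46267 ≈ 0.45572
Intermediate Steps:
E(B, T) = 166 - 111*B
(p + E(G, -222))/(-43006 - 3261) = (-26246 + (166 - 111*(-45)))/(-43006 - 3261) = (-26246 + (166 + 4995))/(-46267) = (-26246 + 5161)*(-1/46267) = -21085*(-1/46267) = 21085/46267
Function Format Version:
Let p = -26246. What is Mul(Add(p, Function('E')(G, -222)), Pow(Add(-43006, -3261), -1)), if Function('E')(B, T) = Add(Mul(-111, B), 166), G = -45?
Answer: Rational(21085, 46267) ≈ 0.45572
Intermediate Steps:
Function('E')(B, T) = Add(166, Mul(-111, B))
Mul(Add(p, Function('E')(G, -222)), Pow(Add(-43006, -3261), -1)) = Mul(Add(-26246, Add(166, Mul(-111, -45))), Pow(Add(-43006, -3261), -1)) = Mul(Add(-26246, Add(166, 4995)), Pow(-46267, -1)) = Mul(Add(-26246, 5161), Rational(-1, 46267)) = Mul(-21085, Rational(-1, 46267)) = Rational(21085, 46267)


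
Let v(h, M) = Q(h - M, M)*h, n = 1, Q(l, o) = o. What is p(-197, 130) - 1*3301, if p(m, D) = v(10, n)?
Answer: -3291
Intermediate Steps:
v(h, M) = M*h
p(m, D) = 10 (p(m, D) = 1*10 = 10)
p(-197, 130) - 1*3301 = 10 - 1*3301 = 10 - 3301 = -3291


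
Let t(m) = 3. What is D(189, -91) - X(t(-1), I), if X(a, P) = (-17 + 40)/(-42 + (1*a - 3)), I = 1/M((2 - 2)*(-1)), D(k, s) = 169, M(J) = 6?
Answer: 7121/42 ≈ 169.55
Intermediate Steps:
I = ⅙ (I = 1/6 = ⅙ ≈ 0.16667)
X(a, P) = 23/(-45 + a) (X(a, P) = 23/(-42 + (a - 3)) = 23/(-42 + (-3 + a)) = 23/(-45 + a))
D(189, -91) - X(t(-1), I) = 169 - 23/(-45 + 3) = 169 - 23/(-42) = 169 - 23*(-1)/42 = 169 - 1*(-23/42) = 169 + 23/42 = 7121/42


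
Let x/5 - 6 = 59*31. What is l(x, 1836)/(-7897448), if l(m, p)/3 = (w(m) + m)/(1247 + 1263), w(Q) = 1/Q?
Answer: -126270939/90936152177000 ≈ -1.3886e-6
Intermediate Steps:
x = 9175 (x = 30 + 5*(59*31) = 30 + 5*1829 = 30 + 9145 = 9175)
l(m, p) = 3*m/2510 + 3/(2510*m) (l(m, p) = 3*((1/m + m)/(1247 + 1263)) = 3*((m + 1/m)/2510) = 3*((m + 1/m)*(1/2510)) = 3*(m/2510 + 1/(2510*m)) = 3*m/2510 + 3/(2510*m))
l(x, 1836)/(-7897448) = ((3/2510)*(1 + 9175²)/9175)/(-7897448) = ((3/2510)*(1/9175)*(1 + 84180625))*(-1/7897448) = ((3/2510)*(1/9175)*84180626)*(-1/7897448) = (126270939/11514625)*(-1/7897448) = -126270939/90936152177000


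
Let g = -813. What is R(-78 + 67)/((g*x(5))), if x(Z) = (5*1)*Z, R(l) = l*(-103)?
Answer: -1133/20325 ≈ -0.055744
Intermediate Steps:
R(l) = -103*l
x(Z) = 5*Z
R(-78 + 67)/((g*x(5))) = (-103*(-78 + 67))/((-4065*5)) = (-103*(-11))/((-813*25)) = 1133/(-20325) = 1133*(-1/20325) = -1133/20325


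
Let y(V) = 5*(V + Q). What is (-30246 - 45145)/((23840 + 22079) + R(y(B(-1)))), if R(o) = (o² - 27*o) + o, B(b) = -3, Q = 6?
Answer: -75391/45754 ≈ -1.6477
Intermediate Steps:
y(V) = 30 + 5*V (y(V) = 5*(V + 6) = 5*(6 + V) = 30 + 5*V)
R(o) = o² - 26*o
(-30246 - 45145)/((23840 + 22079) + R(y(B(-1)))) = (-30246 - 45145)/((23840 + 22079) + (30 + 5*(-3))*(-26 + (30 + 5*(-3)))) = -75391/(45919 + (30 - 15)*(-26 + (30 - 15))) = -75391/(45919 + 15*(-26 + 15)) = -75391/(45919 + 15*(-11)) = -75391/(45919 - 165) = -75391/45754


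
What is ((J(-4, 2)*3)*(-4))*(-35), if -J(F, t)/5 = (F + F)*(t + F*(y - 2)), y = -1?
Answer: 235200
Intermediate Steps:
J(F, t) = -10*F*(t - 3*F) (J(F, t) = -5*(F + F)*(t + F*(-1 - 2)) = -5*2*F*(t + F*(-3)) = -5*2*F*(t - 3*F) = -10*F*(t - 3*F))
((J(-4, 2)*3)*(-4))*(-35) = (((10*(-4)*(-1*2 + 3*(-4)))*3)*(-4))*(-35) = (((10*(-4)*(-2 - 12))*3)*(-4))*(-35) = (((10*(-4)*(-14))*3)*(-4))*(-35) = ((560*3)*(-4))*(-35) = (1680*(-4))*(-35) = -6720*(-35) = 235200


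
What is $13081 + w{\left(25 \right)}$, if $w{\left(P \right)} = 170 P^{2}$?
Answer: $119331$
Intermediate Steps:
$13081 + w{\left(25 \right)} = 13081 + 170 \cdot 25^{2} = 13081 + 170 \cdot 625 = 13081 + 106250 = 119331$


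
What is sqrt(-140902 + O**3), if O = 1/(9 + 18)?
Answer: I*sqrt(8320122195)/243 ≈ 375.37*I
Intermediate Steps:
O = 1/27 ≈ 0.037037
sqrt(-140902 + O**3) = sqrt(-140902 + (1/27)**3) = sqrt(-140902 + 1/19683) = sqrt(-2773374065/19683) = I*sqrt(8320122195)/243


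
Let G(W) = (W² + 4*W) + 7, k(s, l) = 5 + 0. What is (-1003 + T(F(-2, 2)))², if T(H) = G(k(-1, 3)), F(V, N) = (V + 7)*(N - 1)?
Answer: 904401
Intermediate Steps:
k(s, l) = 5
G(W) = 7 + W² + 4*W
F(V, N) = (-1 + N)*(7 + V) (F(V, N) = (7 + V)*(-1 + N) = (-1 + N)*(7 + V))
T(H) = 52 (T(H) = 7 + 5² + 4*5 = 7 + 25 + 20 = 52)
(-1003 + T(F(-2, 2)))² = (-1003 + 52)² = (-951)² = 904401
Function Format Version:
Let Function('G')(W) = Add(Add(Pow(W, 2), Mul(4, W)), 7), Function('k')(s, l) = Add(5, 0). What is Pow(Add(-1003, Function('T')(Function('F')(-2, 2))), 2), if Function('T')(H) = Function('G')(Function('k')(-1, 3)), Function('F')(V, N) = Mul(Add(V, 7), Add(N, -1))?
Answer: 904401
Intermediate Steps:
Function('k')(s, l) = 5
Function('G')(W) = Add(7, Pow(W, 2), Mul(4, W))
Function('F')(V, N) = Mul(Add(-1, N), Add(7, V)) (Function('F')(V, N) = Mul(Add(7, V), Add(-1, N)) = Mul(Add(-1, N), Add(7, V)))
Function('T')(H) = 52 (Function('T')(H) = Add(7, Pow(5, 2), Mul(4, 5)) = Add(7, 25, 20) = 52)
Pow(Add(-1003, Function('T')(Function('F')(-2, 2))), 2) = Pow(Add(-1003, 52), 2) = Pow(-951, 2) = 904401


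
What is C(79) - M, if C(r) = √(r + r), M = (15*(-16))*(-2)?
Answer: -480 + √158 ≈ -467.43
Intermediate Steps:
M = 480 (M = -240*(-2) = 480)
C(r) = √2*√r (C(r) = √(2*r) = √2*√r)
C(79) - M = √2*√79 - 1*480 = √158 - 480 = -480 + √158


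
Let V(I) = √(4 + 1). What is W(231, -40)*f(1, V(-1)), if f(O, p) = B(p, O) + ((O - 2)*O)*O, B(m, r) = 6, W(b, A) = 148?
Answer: 740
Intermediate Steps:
V(I) = √5
f(O, p) = 6 + O²*(-2 + O) (f(O, p) = 6 + ((O - 2)*O)*O = 6 + ((-2 + O)*O)*O = 6 + (O*(-2 + O))*O = 6 + O²*(-2 + O))
W(231, -40)*f(1, V(-1)) = 148*(6 + 1³ - 2*1²) = 148*(6 + 1 - 2*1) = 148*(6 + 1 - 2) = 148*5 = 740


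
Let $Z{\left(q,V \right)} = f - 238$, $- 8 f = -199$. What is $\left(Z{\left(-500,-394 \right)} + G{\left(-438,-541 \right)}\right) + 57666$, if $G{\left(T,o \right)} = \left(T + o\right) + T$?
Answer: $\frac{448287}{8} \approx 56036.0$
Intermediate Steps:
$f = \frac{199}{8}$ ($f = \left(- \frac{1}{8}\right) \left(-199\right) = \frac{199}{8} \approx 24.875$)
$Z{\left(q,V \right)} = - \frac{1705}{8}$ ($Z{\left(q,V \right)} = \frac{199}{8} - 238 = - \frac{1705}{8}$)
$G{\left(T,o \right)} = o + 2 T$
$\left(Z{\left(-500,-394 \right)} + G{\left(-438,-541 \right)}\right) + 57666 = \left(- \frac{1705}{8} + \left(-541 + 2 \left(-438\right)\right)\right) + 57666 = \left(- \frac{1705}{8} - 1417\right) + 57666 = - \frac{13041}{8} + 57666 = \frac{448287}{8}$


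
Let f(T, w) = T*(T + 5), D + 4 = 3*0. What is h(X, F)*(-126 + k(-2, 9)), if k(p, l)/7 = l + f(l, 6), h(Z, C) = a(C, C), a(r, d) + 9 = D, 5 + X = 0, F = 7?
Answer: -10647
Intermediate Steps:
X = -5 (X = -5 + 0 = -5)
D = -4 (D = -4 + 3*0 = -4 + 0 = -4)
a(r, d) = -13 (a(r, d) = -9 - 4 = -13)
f(T, w) = T*(5 + T)
h(Z, C) = -13
k(p, l) = 7*l + 7*l*(5 + l) (k(p, l) = 7*(l + l*(5 + l)) = 7*l + 7*l*(5 + l))
h(X, F)*(-126 + k(-2, 9)) = -13*(-126 + 7*9*(6 + 9)) = -13*(-126 + 7*9*15) = -13*(-126 + 945) = -13*819 = -10647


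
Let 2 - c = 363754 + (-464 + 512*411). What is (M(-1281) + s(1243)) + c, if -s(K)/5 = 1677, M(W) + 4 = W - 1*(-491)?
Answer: -582899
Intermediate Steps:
M(W) = 487 + W (M(W) = -4 + (W - 1*(-491)) = -4 + (W + 491) = -4 + (491 + W) = 487 + W)
s(K) = -8385 (s(K) = -5*1677 = -8385)
c = -573720 (c = 2 - (363754 + (-464 + 512*411)) = 2 - (363754 + (-464 + 210432)) = 2 - (363754 + 209968) = 2 - 1*573722 = 2 - 573722 = -573720)
(M(-1281) + s(1243)) + c = ((487 - 1281) - 8385) - 573720 = (-794 - 8385) - 573720 = -9179 - 573720 = -582899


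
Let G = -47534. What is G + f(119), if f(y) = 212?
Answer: -47322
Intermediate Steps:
G + f(119) = -47534 + 212 = -47322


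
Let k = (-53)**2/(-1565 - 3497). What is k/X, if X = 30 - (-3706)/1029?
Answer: -2890461/175023712 ≈ -0.016515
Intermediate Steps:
k = -2809/5062 (k = 2809/(-5062) = 2809*(-1/5062) = -2809/5062 ≈ -0.55492)
X = 34576/1029 (X = 30 - (-3706)/1029 = 30 - 1*(-3706/1029) = 30 + 3706/1029 = 34576/1029 ≈ 33.602)
k/X = -2809/(5062*34576/1029) = -2809/5062*1029/34576 = -2890461/175023712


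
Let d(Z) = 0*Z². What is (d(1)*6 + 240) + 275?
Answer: 515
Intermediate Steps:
d(Z) = 0
(d(1)*6 + 240) + 275 = (0*6 + 240) + 275 = (0 + 240) + 275 = 240 + 275 = 515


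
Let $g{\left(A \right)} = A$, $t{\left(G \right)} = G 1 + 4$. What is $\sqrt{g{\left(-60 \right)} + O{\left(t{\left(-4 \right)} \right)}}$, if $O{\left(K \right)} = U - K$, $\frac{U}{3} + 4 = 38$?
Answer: $\sqrt{42} \approx 6.4807$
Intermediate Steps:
$U = 102$ ($U = -12 + 3 \cdot 38 = -12 + 114 = 102$)
$t{\left(G \right)} = 4 + G$ ($t{\left(G \right)} = G + 4 = 4 + G$)
$O{\left(K \right)} = 102 - K$
$\sqrt{g{\left(-60 \right)} + O{\left(t{\left(-4 \right)} \right)}} = \sqrt{-60 + \left(102 - \left(4 - 4\right)\right)} = \sqrt{-60 + \left(102 - 0\right)} = \sqrt{-60 + \left(102 + 0\right)} = \sqrt{-60 + 102} = \sqrt{42}$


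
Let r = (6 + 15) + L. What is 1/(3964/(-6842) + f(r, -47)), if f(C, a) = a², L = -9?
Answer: 3421/7555007 ≈ 0.00045281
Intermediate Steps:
r = 12 (r = (6 + 15) - 9 = 21 - 9 = 12)
1/(3964/(-6842) + f(r, -47)) = 1/(3964/(-6842) + (-47)²) = 1/(3964*(-1/6842) + 2209) = 1/(-1982/3421 + 2209) = 1/(7555007/3421) = 3421/7555007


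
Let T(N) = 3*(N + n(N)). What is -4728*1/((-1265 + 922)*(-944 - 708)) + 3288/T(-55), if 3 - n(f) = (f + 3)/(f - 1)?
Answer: -2174491558/104969319 ≈ -20.715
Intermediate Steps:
n(f) = 3 - (3 + f)/(-1 + f) (n(f) = 3 - (f + 3)/(f - 1) = 3 - (3 + f)/(-1 + f))
T(N) = 3*N + 6*(-3 + N)/(-1 + N) (T(N) = 3*(N + 2*(-3 + N)/(-1 + N)) = 3*N + 6*(-3 + N)/(-1 + N))
-4728*1/((-1265 + 922)*(-944 - 708)) + 3288/T(-55) = -4728*1/((-1265 + 922)*(-944 - 708)) + 3288/((3*(-6 - 55 + (-55)²)/(-1 - 55))) = -4728/((-1652*(-343))) + 3288/((3*(-6 - 55 + 3025)/(-56))) = -4728/566636 + 3288/((3*(-1/56)*2964)) = -4728*1/566636 + 3288/(-2223/14) = -1182/141659 + 3288*(-14/2223) = -1182/141659 - 15344/741 = -2174491558/104969319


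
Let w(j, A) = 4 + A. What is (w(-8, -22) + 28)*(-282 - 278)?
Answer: -5600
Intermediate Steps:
(w(-8, -22) + 28)*(-282 - 278) = ((4 - 22) + 28)*(-282 - 278) = (-18 + 28)*(-560) = 10*(-560) = -5600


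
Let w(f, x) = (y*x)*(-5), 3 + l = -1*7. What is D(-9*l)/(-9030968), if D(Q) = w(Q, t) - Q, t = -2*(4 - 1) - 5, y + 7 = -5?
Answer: 375/4515484 ≈ 8.3048e-5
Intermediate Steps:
l = -10 (l = -3 - 1*7 = -3 - 7 = -10)
y = -12 (y = -7 - 5 = -12)
t = -11 (t = -2*3 - 5 = -6 - 5 = -11)
w(f, x) = 60*x (w(f, x) = -12*x*(-5) = 60*x)
D(Q) = -660 - Q (D(Q) = 60*(-11) - Q = -660 - Q)
D(-9*l)/(-9030968) = (-660 - (-9)*(-10))/(-9030968) = (-660 - 1*90)*(-1/9030968) = (-660 - 90)*(-1/9030968) = -750*(-1/9030968) = 375/4515484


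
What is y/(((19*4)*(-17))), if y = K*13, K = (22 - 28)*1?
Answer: 39/646 ≈ 0.060372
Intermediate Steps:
K = -6 (K = -6*1 = -6)
y = -78 (y = -6*13 = -78)
y/(((19*4)*(-17))) = -78/((19*4)*(-17)) = -78/(76*(-17)) = -78/(-1292) = -78*(-1/1292) = 39/646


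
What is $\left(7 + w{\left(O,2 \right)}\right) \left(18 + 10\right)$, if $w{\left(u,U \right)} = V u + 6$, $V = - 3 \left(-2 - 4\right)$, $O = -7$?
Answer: $-3164$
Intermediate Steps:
$V = 18$ ($V = \left(-3\right) \left(-6\right) = 18$)
$w{\left(u,U \right)} = 6 + 18 u$ ($w{\left(u,U \right)} = 18 u + 6 = 6 + 18 u$)
$\left(7 + w{\left(O,2 \right)}\right) \left(18 + 10\right) = \left(7 + \left(6 + 18 \left(-7\right)\right)\right) \left(18 + 10\right) = \left(7 + \left(6 - 126\right)\right) 28 = \left(7 - 120\right) 28 = \left(-113\right) 28 = -3164$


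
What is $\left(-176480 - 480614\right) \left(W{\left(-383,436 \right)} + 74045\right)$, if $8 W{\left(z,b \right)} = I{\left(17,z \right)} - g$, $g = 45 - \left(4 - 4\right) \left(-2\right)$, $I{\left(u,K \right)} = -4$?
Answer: $- \frac{194602002117}{4} \approx -4.8651 \cdot 10^{10}$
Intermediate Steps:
$g = 45$ ($g = 45 - 0 \left(-2\right) = 45 - 0 = 45 + 0 = 45$)
$W{\left(z,b \right)} = - \frac{49}{8}$ ($W{\left(z,b \right)} = \frac{-4 - 45}{8} = \frac{1}{8} \left(-49\right) = - \frac{49}{8}$)
$\left(-176480 - 480614\right) \left(W{\left(-383,436 \right)} + 74045\right) = \left(-176480 - 480614\right) \left(- \frac{49}{8} + 74045\right) = \left(-657094\right) \frac{592311}{8} = - \frac{194602002117}{4}$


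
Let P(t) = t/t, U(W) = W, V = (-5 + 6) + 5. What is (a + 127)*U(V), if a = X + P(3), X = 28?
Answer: 936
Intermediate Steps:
V = 6 (V = 1 + 5 = 6)
P(t) = 1
a = 29 (a = 28 + 1 = 29)
(a + 127)*U(V) = (29 + 127)*6 = 156*6 = 936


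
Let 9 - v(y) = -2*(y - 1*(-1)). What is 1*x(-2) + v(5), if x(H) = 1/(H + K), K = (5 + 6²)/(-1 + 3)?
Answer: 779/37 ≈ 21.054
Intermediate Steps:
v(y) = 11 + 2*y (v(y) = 9 - (-2)*(y - 1*(-1)) = 9 - (-2)*(y + 1) = 9 - (-2)*(1 + y) = 9 - (-2 - 2*y) = 9 + (2 + 2*y) = 11 + 2*y)
K = 41/2 (K = (5 + 36)/2 = 41*(½) = 41/2 ≈ 20.500)
x(H) = 1/(41/2 + H) (x(H) = 1/(H + 41/2) = 1/(41/2 + H))
1*x(-2) + v(5) = 1*(2/(41 + 2*(-2))) + (11 + 2*5) = 1*(2/(41 - 4)) + (11 + 10) = 1*(2/37) + 21 = 2/37 + 21 = 779/37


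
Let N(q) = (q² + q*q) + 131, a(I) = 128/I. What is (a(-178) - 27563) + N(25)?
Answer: -2330262/89 ≈ -26183.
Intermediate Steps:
N(q) = 131 + 2*q² (N(q) = (q² + q²) + 131 = 2*q² + 131 = 131 + 2*q²)
(a(-178) - 27563) + N(25) = (128/(-178) - 27563) + (131 + 2*25²) = (128*(-1/178) - 27563) + (131 + 2*625) = (-64/89 - 27563) + (131 + 1250) = -2453171/89 + 1381 = -2330262/89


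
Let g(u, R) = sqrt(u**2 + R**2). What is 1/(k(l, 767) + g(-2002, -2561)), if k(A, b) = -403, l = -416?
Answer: 31/800332 + 5*sqrt(2501)/800332 ≈ 0.00035117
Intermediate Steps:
g(u, R) = sqrt(R**2 + u**2)
1/(k(l, 767) + g(-2002, -2561)) = 1/(-403 + sqrt((-2561)**2 + (-2002)**2)) = 1/(-403 + sqrt(6558721 + 4008004)) = 1/(-403 + sqrt(10566725)) = 1/(-403 + 65*sqrt(2501))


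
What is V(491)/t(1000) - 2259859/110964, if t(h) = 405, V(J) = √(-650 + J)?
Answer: -322837/15852 + I*√159/405 ≈ -20.366 + 0.031135*I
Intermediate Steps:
V(491)/t(1000) - 2259859/110964 = √(-650 + 491)/405 - 2259859/110964 = √(-159)*(1/405) - 2259859*1/110964 = (I*√159)*(1/405) - 322837/15852 = I*√159/405 - 322837/15852 = -322837/15852 + I*√159/405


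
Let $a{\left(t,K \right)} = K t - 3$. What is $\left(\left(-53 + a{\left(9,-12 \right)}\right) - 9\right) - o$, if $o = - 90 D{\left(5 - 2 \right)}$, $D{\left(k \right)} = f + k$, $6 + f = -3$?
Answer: $-713$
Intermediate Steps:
$a{\left(t,K \right)} = -3 + K t$
$f = -9$ ($f = -6 - 3 = -9$)
$D{\left(k \right)} = -9 + k$
$o = 540$ ($o = - 90 \left(-9 + \left(5 - 2\right)\right) = - 90 \left(-9 + 3\right) = \left(-90\right) \left(-6\right) = 540$)
$\left(\left(-53 + a{\left(9,-12 \right)}\right) - 9\right) - o = \left(\left(-53 - 111\right) - 9\right) - 540 = \left(-164 - 9\right) - 540 = -173 - 540 = -713$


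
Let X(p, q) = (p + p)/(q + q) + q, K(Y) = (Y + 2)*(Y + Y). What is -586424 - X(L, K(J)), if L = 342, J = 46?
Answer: -434858297/736 ≈ -5.9084e+5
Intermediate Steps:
K(Y) = 2*Y*(2 + Y) (K(Y) = (2 + Y)*(2*Y) = 2*Y*(2 + Y))
X(p, q) = q + p/q (X(p, q) = (2*p)/((2*q)) + q = (2*p)*(1/(2*q)) + q = p/q + q = q + p/q)
-586424 - X(L, K(J)) = -586424 - (2*46*(2 + 46) + 342/((2*46*(2 + 46)))) = -586424 - (2*46*48 + 342/((2*46*48))) = -586424 - (4416 + 342/4416) = -586424 - (4416 + 342*(1/4416)) = -586424 - (4416 + 57/736) = -586424 - 1*3250233/736 = -586424 - 3250233/736 = -434858297/736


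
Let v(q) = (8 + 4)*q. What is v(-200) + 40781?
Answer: 38381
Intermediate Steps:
v(q) = 12*q
v(-200) + 40781 = 12*(-200) + 40781 = -2400 + 40781 = 38381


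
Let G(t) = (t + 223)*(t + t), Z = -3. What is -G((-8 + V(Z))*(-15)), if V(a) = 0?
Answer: -82320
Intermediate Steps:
G(t) = 2*t*(223 + t) (G(t) = (223 + t)*(2*t) = 2*t*(223 + t))
-G((-8 + V(Z))*(-15)) = -2*(-8 + 0)*(-15)*(223 + (-8 + 0)*(-15)) = -2*(-8*(-15))*(223 - 8*(-15)) = -2*120*(223 + 120) = -2*120*343 = -1*82320 = -82320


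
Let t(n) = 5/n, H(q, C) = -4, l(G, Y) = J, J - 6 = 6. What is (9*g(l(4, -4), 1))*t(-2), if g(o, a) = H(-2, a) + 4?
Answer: 0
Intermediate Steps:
J = 12 (J = 6 + 6 = 12)
l(G, Y) = 12
g(o, a) = 0 (g(o, a) = -4 + 4 = 0)
(9*g(l(4, -4), 1))*t(-2) = (9*0)*(5/(-2)) = 0*(5*(-1/2)) = 0*(-5/2) = 0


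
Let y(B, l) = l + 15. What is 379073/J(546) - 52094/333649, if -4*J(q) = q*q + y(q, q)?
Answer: -521468589146/99653282373 ≈ -5.2328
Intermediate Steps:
y(B, l) = 15 + l
J(q) = -15/4 - q/4 - q**2/4 (J(q) = -(q*q + (15 + q))/4 = -(q**2 + (15 + q))/4 = -(15 + q + q**2)/4 = -15/4 - q/4 - q**2/4)
379073/J(546) - 52094/333649 = 379073/(-15/4 - 1/4*546 - 1/4*546**2) - 52094/333649 = 379073/(-15/4 - 273/2 - 1/4*298116) - 52094*1/333649 = 379073/(-15/4 - 273/2 - 74529) - 52094/333649 = 379073/(-298677/4) - 52094/333649 = 379073*(-4/298677) - 52094/333649 = -1516292/298677 - 52094/333649 = -521468589146/99653282373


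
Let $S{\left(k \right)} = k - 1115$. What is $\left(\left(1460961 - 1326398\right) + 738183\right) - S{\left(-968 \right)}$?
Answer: $874829$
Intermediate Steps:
$S{\left(k \right)} = -1115 + k$
$\left(\left(1460961 - 1326398\right) + 738183\right) - S{\left(-968 \right)} = \left(\left(1460961 - 1326398\right) + 738183\right) - \left(-1115 - 968\right) = \left(134563 + 738183\right) - -2083 = 872746 + 2083 = 874829$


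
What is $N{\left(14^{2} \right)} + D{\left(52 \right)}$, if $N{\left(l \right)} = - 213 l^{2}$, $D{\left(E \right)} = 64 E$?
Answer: $-8179280$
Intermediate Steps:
$N{\left(14^{2} \right)} + D{\left(52 \right)} = - 213 \left(14^{2}\right)^{2} + 64 \cdot 52 = - 213 \cdot 196^{2} + 3328 = \left(-213\right) 38416 + 3328 = -8182608 + 3328 = -8179280$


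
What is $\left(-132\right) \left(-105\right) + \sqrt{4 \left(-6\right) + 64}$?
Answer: $13860 + 2 \sqrt{10} \approx 13866.0$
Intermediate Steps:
$\left(-132\right) \left(-105\right) + \sqrt{4 \left(-6\right) + 64} = 13860 + \sqrt{-24 + 64} = 13860 + \sqrt{40} = 13860 + 2 \sqrt{10}$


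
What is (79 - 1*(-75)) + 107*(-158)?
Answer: -16752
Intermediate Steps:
(79 - 1*(-75)) + 107*(-158) = (79 + 75) - 16906 = 154 - 16906 = -16752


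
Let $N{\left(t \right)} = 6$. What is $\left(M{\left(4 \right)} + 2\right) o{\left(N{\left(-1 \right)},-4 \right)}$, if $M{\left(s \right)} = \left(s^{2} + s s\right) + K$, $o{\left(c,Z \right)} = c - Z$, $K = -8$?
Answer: $260$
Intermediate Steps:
$M{\left(s \right)} = -8 + 2 s^{2}$ ($M{\left(s \right)} = \left(s^{2} + s s\right) - 8 = \left(s^{2} + s^{2}\right) - 8 = 2 s^{2} - 8 = -8 + 2 s^{2}$)
$\left(M{\left(4 \right)} + 2\right) o{\left(N{\left(-1 \right)},-4 \right)} = \left(\left(-8 + 2 \cdot 4^{2}\right) + 2\right) \left(6 - -4\right) = \left(\left(-8 + 2 \cdot 16\right) + 2\right) \left(6 + 4\right) = \left(\left(-8 + 32\right) + 2\right) 10 = \left(24 + 2\right) 10 = 26 \cdot 10 = 260$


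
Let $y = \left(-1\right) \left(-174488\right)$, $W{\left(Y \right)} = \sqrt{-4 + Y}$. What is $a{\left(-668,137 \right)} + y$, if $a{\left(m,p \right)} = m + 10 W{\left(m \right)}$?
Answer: $173820 + 40 i \sqrt{42} \approx 1.7382 \cdot 10^{5} + 259.23 i$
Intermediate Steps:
$a{\left(m,p \right)} = m + 10 \sqrt{-4 + m}$
$y = 174488$
$a{\left(-668,137 \right)} + y = \left(-668 + 10 \sqrt{-4 - 668}\right) + 174488 = \left(-668 + 10 \sqrt{-672}\right) + 174488 = \left(-668 + 10 \cdot 4 i \sqrt{42}\right) + 174488 = \left(-668 + 40 i \sqrt{42}\right) + 174488 = 173820 + 40 i \sqrt{42}$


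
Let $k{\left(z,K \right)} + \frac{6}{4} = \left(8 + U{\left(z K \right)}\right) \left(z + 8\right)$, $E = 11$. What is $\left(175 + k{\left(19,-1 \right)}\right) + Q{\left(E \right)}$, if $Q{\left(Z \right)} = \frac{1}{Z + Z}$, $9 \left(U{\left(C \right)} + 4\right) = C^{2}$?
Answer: $\frac{15010}{11} \approx 1364.5$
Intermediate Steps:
$U{\left(C \right)} = -4 + \frac{C^{2}}{9}$
$Q{\left(Z \right)} = \frac{1}{2 Z}$
$k{\left(z,K \right)} = - \frac{3}{2} + \left(4 + \frac{K^{2} z^{2}}{9}\right) \left(8 + z\right)$ ($k{\left(z,K \right)} = - \frac{3}{2} + \left(8 + \left(-4 + \frac{\left(z K\right)^{2}}{9}\right)\right) \left(z + 8\right) = - \frac{3}{2} + \left(8 + \left(-4 + \frac{\left(K z\right)^{2}}{9}\right)\right) \left(8 + z\right) = - \frac{3}{2} + \left(8 + \left(-4 + \frac{K^{2} z^{2}}{9}\right)\right) \left(8 + z\right) = - \frac{3}{2} + \left(4 + \frac{K^{2} z^{2}}{9}\right) \left(8 + z\right)$)
$\left(175 + k{\left(19,-1 \right)}\right) + Q{\left(E \right)} = \left(175 + \left(\frac{61}{2} + 4 \cdot 19 + \frac{\left(-1\right)^{2} \cdot 19^{3}}{9} + \frac{8 \left(-1\right)^{2} \cdot 19^{2}}{9}\right)\right) + \frac{1}{2 \cdot 11} = \left(175 + \left(\frac{61}{2} + 76 + \frac{1}{9} \cdot 1 \cdot 6859 + \frac{8}{9} \cdot 1 \cdot 361\right)\right) + \frac{1}{2} \cdot \frac{1}{11} = \left(175 + \left(\frac{61}{2} + 76 + \frac{6859}{9} + \frac{2888}{9}\right)\right) + \frac{1}{22} = \left(175 + \frac{2379}{2}\right) + \frac{1}{22} = \frac{2729}{2} + \frac{1}{22} = \frac{15010}{11}$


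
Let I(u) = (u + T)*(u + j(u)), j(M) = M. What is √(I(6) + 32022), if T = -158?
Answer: √30198 ≈ 173.78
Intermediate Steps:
I(u) = 2*u*(-158 + u) (I(u) = (u - 158)*(u + u) = (-158 + u)*(2*u) = 2*u*(-158 + u))
√(I(6) + 32022) = √(2*6*(-158 + 6) + 32022) = √(2*6*(-152) + 32022) = √(-1824 + 32022) = √30198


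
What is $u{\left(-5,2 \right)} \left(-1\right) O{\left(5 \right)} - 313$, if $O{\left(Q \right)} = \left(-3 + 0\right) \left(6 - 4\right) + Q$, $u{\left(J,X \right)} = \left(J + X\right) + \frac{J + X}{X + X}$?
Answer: $- \frac{1267}{4} \approx -316.75$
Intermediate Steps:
$u{\left(J,X \right)} = J + X + \frac{J + X}{2 X}$ ($u{\left(J,X \right)} = \left(J + X\right) + \frac{J + X}{2 X} = J + X + \frac{J + X}{2 X}$)
$O{\left(Q \right)} = -6 + Q$ ($O{\left(Q \right)} = \left(-3\right) 2 + Q = -6 + Q$)
$u{\left(-5,2 \right)} \left(-1\right) O{\left(5 \right)} - 313 = \left(\frac{1}{2} - 5 + 2 + \frac{1}{2} \left(-5\right) \frac{1}{2}\right) \left(-1\right) \left(-6 + 5\right) - 313 = \left(\frac{1}{2} - 5 + 2 + \frac{1}{2} \left(-5\right) \frac{1}{2}\right) \left(-1\right) \left(-1\right) - 313 = \left(\frac{1}{2} - 5 + 2 - \frac{5}{4}\right) \left(-1\right) \left(-1\right) - 313 = \left(- \frac{15}{4}\right) \left(-1\right) \left(-1\right) - 313 = \frac{15}{4} \left(-1\right) - 313 = - \frac{15}{4} - 313 = - \frac{1267}{4}$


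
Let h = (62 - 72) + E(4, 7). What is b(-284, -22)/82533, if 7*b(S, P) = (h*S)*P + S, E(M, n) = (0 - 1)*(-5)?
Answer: -10508/192577 ≈ -0.054565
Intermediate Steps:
E(M, n) = 5 (E(M, n) = -1*(-5) = 5)
h = -5 (h = (62 - 72) + 5 = -10 + 5 = -5)
b(S, P) = S/7 - 5*P*S/7 (b(S, P) = ((-5*S)*P + S)/7 = (-5*P*S + S)/7 = (S - 5*P*S)/7 = S/7 - 5*P*S/7)
b(-284, -22)/82533 = ((1/7)*(-284)*(1 - 5*(-22)))/82533 = ((1/7)*(-284)*(1 + 110))*(1/82533) = ((1/7)*(-284)*111)*(1/82533) = -31524/7*1/82533 = -10508/192577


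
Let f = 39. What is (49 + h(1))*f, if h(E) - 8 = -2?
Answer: 2145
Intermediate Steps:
h(E) = 6 (h(E) = 8 - 2 = 6)
(49 + h(1))*f = (49 + 6)*39 = 55*39 = 2145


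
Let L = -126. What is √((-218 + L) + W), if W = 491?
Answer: 7*√3 ≈ 12.124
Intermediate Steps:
√((-218 + L) + W) = √((-218 - 126) + 491) = √(-344 + 491) = √147 = 7*√3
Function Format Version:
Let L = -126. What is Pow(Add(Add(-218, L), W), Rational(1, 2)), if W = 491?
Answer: Mul(7, Pow(3, Rational(1, 2))) ≈ 12.124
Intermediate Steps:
Pow(Add(Add(-218, L), W), Rational(1, 2)) = Pow(Add(Add(-218, -126), 491), Rational(1, 2)) = Pow(Add(-344, 491), Rational(1, 2)) = Pow(147, Rational(1, 2)) = Mul(7, Pow(3, Rational(1, 2)))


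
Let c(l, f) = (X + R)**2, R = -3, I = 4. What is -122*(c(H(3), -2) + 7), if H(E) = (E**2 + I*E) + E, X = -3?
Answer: -5246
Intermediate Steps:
H(E) = E**2 + 5*E (H(E) = (E**2 + 4*E) + E = E**2 + 5*E)
c(l, f) = 36 (c(l, f) = (-3 - 3)**2 = (-6)**2 = 36)
-122*(c(H(3), -2) + 7) = -122*(36 + 7) = -122*43 = -5246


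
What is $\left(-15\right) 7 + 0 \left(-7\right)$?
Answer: $-105$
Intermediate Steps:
$\left(-15\right) 7 + 0 \left(-7\right) = -105 + 0 = -105$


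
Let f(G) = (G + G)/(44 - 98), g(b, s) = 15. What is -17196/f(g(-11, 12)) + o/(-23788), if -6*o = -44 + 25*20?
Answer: 48441137/1565 ≈ 30953.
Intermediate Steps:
f(G) = -G/27 (f(G) = (2*G)/(-54) = (2*G)*(-1/54) = -G/27)
o = -76 (o = -(-44 + 25*20)/6 = -(-44 + 500)/6 = -⅙*456 = -76)
-17196/f(g(-11, 12)) + o/(-23788) = -17196/((-1/27*15)) - 76/(-23788) = -17196/(-5/9) - 76*(-1/23788) = -17196*(-9/5) + 1/313 = 154764/5 + 1/313 = 48441137/1565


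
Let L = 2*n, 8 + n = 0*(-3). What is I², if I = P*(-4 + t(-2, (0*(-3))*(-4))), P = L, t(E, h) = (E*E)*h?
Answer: 4096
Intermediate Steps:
n = -8 (n = -8 + 0*(-3) = -8 + 0 = -8)
t(E, h) = h*E² (t(E, h) = E²*h = h*E²)
L = -16 (L = 2*(-8) = -16)
P = -16
I = 64 (I = -16*(-4 + ((0*(-3))*(-4))*(-2)²) = -16*(-4 + (0*(-4))*4) = -16*(-4 + 0*4) = -16*(-4 + 0) = -16*(-4) = 64)
I² = 64² = 4096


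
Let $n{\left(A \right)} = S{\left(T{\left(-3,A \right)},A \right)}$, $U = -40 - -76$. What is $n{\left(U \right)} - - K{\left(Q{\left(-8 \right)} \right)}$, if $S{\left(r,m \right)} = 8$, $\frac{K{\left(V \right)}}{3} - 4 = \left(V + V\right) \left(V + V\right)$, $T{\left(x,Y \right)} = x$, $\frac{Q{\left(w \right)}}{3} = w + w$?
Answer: $27668$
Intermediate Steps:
$Q{\left(w \right)} = 6 w$ ($Q{\left(w \right)} = 3 \left(w + w\right) = 3 \cdot 2 w = 6 w$)
$K{\left(V \right)} = 12 + 12 V^{2}$ ($K{\left(V \right)} = 12 + 3 \left(V + V\right) \left(V + V\right) = 12 + 3 \cdot 2 V 2 V = 12 + 3 \cdot 4 V^{2} = 12 + 12 V^{2}$)
$U = 36$ ($U = -40 + 76 = 36$)
$n{\left(A \right)} = 8$
$n{\left(U \right)} - - K{\left(Q{\left(-8 \right)} \right)} = 8 - - (12 + 12 \left(6 \left(-8\right)\right)^{2}) = 8 - - (12 + 12 \left(-48\right)^{2}) = 8 - - (12 + 12 \cdot 2304) = 8 - - (12 + 27648) = 8 - \left(-1\right) 27660 = 8 - -27660 = 8 + 27660 = 27668$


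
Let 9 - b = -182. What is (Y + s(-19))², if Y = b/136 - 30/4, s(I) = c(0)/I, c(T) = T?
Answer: 687241/18496 ≈ 37.156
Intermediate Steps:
b = 191 (b = 9 - 1*(-182) = 9 + 182 = 191)
s(I) = 0 (s(I) = 0/I = 0)
Y = -829/136 (Y = 191/136 - 30/4 = 191*(1/136) - 30*¼ = 191/136 - 15/2 = -829/136 ≈ -6.0956)
(Y + s(-19))² = (-829/136 + 0)² = (-829/136)² = 687241/18496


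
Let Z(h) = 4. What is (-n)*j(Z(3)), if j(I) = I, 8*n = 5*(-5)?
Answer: 25/2 ≈ 12.500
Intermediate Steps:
n = -25/8 (n = (5*(-5))/8 = (⅛)*(-25) = -25/8 ≈ -3.1250)
(-n)*j(Z(3)) = -1*(-25/8)*4 = (25/8)*4 = 25/2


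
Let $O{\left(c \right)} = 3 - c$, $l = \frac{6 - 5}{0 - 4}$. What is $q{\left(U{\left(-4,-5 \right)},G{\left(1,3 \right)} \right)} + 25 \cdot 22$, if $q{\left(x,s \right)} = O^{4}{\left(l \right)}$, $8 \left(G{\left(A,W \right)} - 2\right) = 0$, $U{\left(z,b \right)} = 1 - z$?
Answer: $\frac{169361}{256} \approx 661.57$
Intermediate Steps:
$l = - \frac{1}{4}$ ($l = 1 \frac{1}{-4} = 1 \left(- \frac{1}{4}\right) = - \frac{1}{4} \approx -0.25$)
$G{\left(A,W \right)} = 2$ ($G{\left(A,W \right)} = 2 + \frac{1}{8} \cdot 0 = 2 + 0 = 2$)
$q{\left(x,s \right)} = \frac{28561}{256}$ ($q{\left(x,s \right)} = \left(3 - - \frac{1}{4}\right)^{4} = \left(3 + \frac{1}{4}\right)^{4} = \left(\frac{13}{4}\right)^{4} = \frac{28561}{256}$)
$q{\left(U{\left(-4,-5 \right)},G{\left(1,3 \right)} \right)} + 25 \cdot 22 = \frac{28561}{256} + 25 \cdot 22 = \frac{28561}{256} + 550 = \frac{169361}{256}$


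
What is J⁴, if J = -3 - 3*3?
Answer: 20736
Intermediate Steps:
J = -12 (J = -3 - 9 = -12)
J⁴ = (-12)⁴ = 20736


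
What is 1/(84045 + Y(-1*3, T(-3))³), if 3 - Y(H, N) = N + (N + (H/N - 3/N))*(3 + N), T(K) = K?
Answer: 1/84261 ≈ 1.1868e-5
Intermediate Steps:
Y(H, N) = 3 - N - (3 + N)*(N - 3/N + H/N) (Y(H, N) = 3 - (N + (N + (H/N - 3/N))*(3 + N)) = 3 - (N + (N + (-3/N + H/N))*(3 + N)) = 3 - (N + (N - 3/N + H/N)*(3 + N)) = 3 - (N + (3 + N)*(N - 3/N + H/N)) = 3 + (-N - (3 + N)*(N - 3/N + H/N)) = 3 - N - (3 + N)*(N - 3/N + H/N))
1/(84045 + Y(-1*3, T(-3))³) = 1/(84045 + ((9 - (-3)*3 - 1*(-3)*(-6 - 1*3 + (-3)² + 4*(-3)))/(-3))³) = 1/(84045 + (-(9 - 3*(-3) - 1*(-3)*(-6 - 3 + 9 - 12))/3)³) = 1/(84045 + (-(9 + 9 - 1*(-3)*(-12))/3)³) = 1/(84045 + (-(9 + 9 - 36)/3)³) = 1/(84045 + (-⅓*(-18))³) = 1/(84045 + 6³) = 1/(84045 + 216) = 1/84261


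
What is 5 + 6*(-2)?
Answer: -7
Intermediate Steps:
5 + 6*(-2) = 5 - 12 = -7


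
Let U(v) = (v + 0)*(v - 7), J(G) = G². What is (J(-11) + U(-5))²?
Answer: 32761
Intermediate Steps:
U(v) = v*(-7 + v)
(J(-11) + U(-5))² = ((-11)² - 5*(-7 - 5))² = (121 - 5*(-12))² = (121 + 60)² = 181² = 32761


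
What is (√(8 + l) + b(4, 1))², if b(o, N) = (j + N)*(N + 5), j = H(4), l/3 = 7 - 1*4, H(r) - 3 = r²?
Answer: (120 + √17)² ≈ 15407.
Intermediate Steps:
H(r) = 3 + r²
l = 9 (l = 3*(7 - 1*4) = 3*(7 - 4) = 3*3 = 9)
j = 19 (j = 3 + 4² = 3 + 16 = 19)
b(o, N) = (5 + N)*(19 + N) (b(o, N) = (19 + N)*(N + 5) = (19 + N)*(5 + N) = (5 + N)*(19 + N))
(√(8 + l) + b(4, 1))² = (√(8 + 9) + (95 + 1² + 24*1))² = (√17 + (95 + 1 + 24))² = (√17 + 120)² = (120 + √17)²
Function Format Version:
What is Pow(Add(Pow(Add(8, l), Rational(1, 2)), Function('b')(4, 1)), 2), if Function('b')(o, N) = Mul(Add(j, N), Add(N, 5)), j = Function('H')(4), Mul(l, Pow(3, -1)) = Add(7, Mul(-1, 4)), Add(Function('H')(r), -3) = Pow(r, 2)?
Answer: Pow(Add(120, Pow(17, Rational(1, 2))), 2) ≈ 15407.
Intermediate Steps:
Function('H')(r) = Add(3, Pow(r, 2))
l = 9 (l = Mul(3, Add(7, Mul(-1, 4))) = Mul(3, Add(7, -4)) = Mul(3, 3) = 9)
j = 19 (j = Add(3, Pow(4, 2)) = Add(3, 16) = 19)
Function('b')(o, N) = Mul(Add(5, N), Add(19, N)) (Function('b')(o, N) = Mul(Add(19, N), Add(N, 5)) = Mul(Add(19, N), Add(5, N)) = Mul(Add(5, N), Add(19, N)))
Pow(Add(Pow(Add(8, l), Rational(1, 2)), Function('b')(4, 1)), 2) = Pow(Add(Pow(Add(8, 9), Rational(1, 2)), Add(95, Pow(1, 2), Mul(24, 1))), 2) = Pow(Add(Pow(17, Rational(1, 2)), Add(95, 1, 24)), 2) = Pow(Add(Pow(17, Rational(1, 2)), 120), 2) = Pow(Add(120, Pow(17, Rational(1, 2))), 2)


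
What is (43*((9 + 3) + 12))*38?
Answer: 39216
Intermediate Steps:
(43*((9 + 3) + 12))*38 = (43*(12 + 12))*38 = (43*24)*38 = 1032*38 = 39216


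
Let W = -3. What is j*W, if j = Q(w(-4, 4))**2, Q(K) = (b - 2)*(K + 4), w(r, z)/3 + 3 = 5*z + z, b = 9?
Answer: -659883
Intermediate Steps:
w(r, z) = -9 + 18*z (w(r, z) = -9 + 3*(5*z + z) = -9 + 3*(6*z) = -9 + 18*z)
Q(K) = 28 + 7*K (Q(K) = (9 - 2)*(K + 4) = 7*(4 + K) = 28 + 7*K)
j = 219961 (j = (28 + 7*(-9 + 18*4))**2 = (28 + 7*(-9 + 72))**2 = (28 + 7*63)**2 = (28 + 441)**2 = 469**2 = 219961)
j*W = 219961*(-3) = -659883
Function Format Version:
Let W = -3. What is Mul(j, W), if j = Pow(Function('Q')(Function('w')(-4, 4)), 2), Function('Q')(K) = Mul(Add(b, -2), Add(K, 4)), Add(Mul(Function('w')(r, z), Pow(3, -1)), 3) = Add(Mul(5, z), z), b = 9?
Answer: -659883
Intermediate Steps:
Function('w')(r, z) = Add(-9, Mul(18, z)) (Function('w')(r, z) = Add(-9, Mul(3, Add(Mul(5, z), z))) = Add(-9, Mul(3, Mul(6, z))) = Add(-9, Mul(18, z)))
Function('Q')(K) = Add(28, Mul(7, K)) (Function('Q')(K) = Mul(Add(9, -2), Add(K, 4)) = Mul(7, Add(4, K)) = Add(28, Mul(7, K)))
j = 219961 (j = Pow(Add(28, Mul(7, Add(-9, Mul(18, 4)))), 2) = Pow(Add(28, Mul(7, Add(-9, 72))), 2) = Pow(Add(28, Mul(7, 63)), 2) = Pow(Add(28, 441), 2) = Pow(469, 2) = 219961)
Mul(j, W) = Mul(219961, -3) = -659883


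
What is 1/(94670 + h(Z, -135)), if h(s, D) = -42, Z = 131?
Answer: 1/94628 ≈ 1.0568e-5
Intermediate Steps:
1/(94670 + h(Z, -135)) = 1/(94670 - 42) = 1/94628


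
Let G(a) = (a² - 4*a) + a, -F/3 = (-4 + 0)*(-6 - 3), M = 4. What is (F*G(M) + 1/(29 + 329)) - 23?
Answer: -162889/358 ≈ -455.00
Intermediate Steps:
F = -108 (F = -3*(-4 + 0)*(-6 - 3) = -(-12)*(-9) = -3*36 = -108)
G(a) = a² - 3*a
(F*G(M) + 1/(29 + 329)) - 23 = (-432*(-3 + 4) + 1/(29 + 329)) - 23 = (-432 + 1/358) - 23 = -154655/358 - 23 = -162889/358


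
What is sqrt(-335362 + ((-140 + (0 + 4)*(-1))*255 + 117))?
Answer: I*sqrt(371965) ≈ 609.89*I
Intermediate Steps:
sqrt(-335362 + ((-140 + (0 + 4)*(-1))*255 + 117)) = sqrt(-335362 + ((-140 + 4*(-1))*255 + 117)) = sqrt(-335362 + ((-140 - 4)*255 + 117)) = sqrt(-335362 + (-144*255 + 117)) = sqrt(-335362 + (-36720 + 117)) = sqrt(-335362 - 36603) = sqrt(-371965) = I*sqrt(371965)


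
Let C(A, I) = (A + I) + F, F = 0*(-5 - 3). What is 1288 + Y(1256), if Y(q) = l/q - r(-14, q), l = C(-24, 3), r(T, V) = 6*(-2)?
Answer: 1632779/1256 ≈ 1300.0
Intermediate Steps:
r(T, V) = -12
F = 0 (F = 0*(-8) = 0)
C(A, I) = A + I (C(A, I) = (A + I) + 0 = A + I)
l = -21 (l = -24 + 3 = -21)
Y(q) = 12 - 21/q (Y(q) = -21/q - 1*(-12) = -21/q + 12 = 12 - 21/q)
1288 + Y(1256) = 1288 + (12 - 21/1256) = 1288 + 15051/1256 = 1632779/1256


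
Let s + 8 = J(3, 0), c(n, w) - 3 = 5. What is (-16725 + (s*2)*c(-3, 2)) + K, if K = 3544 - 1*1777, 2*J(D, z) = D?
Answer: -15062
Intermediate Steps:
c(n, w) = 8 (c(n, w) = 3 + 5 = 8)
J(D, z) = D/2
K = 1767 (K = 3544 - 1777 = 1767)
s = -13/2 (s = -8 + (½)*3 = -8 + 3/2 = -13/2 ≈ -6.5000)
(-16725 + (s*2)*c(-3, 2)) + K = (-16725 - 13/2*2*8) + 1767 = (-16725 - 13*8) + 1767 = (-16725 - 104) + 1767 = -16829 + 1767 = -15062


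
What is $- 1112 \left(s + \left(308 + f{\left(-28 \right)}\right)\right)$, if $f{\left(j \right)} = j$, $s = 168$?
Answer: $-498176$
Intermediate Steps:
$- 1112 \left(s + \left(308 + f{\left(-28 \right)}\right)\right) = - 1112 \left(168 + \left(308 - 28\right)\right) = - 1112 \left(168 + 280\right) = \left(-1112\right) 448 = -498176$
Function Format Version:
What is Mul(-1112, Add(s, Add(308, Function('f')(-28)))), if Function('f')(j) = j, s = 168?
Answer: -498176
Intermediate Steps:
Mul(-1112, Add(s, Add(308, Function('f')(-28)))) = Mul(-1112, Add(168, Add(308, -28))) = Mul(-1112, Add(168, 280)) = Mul(-1112, 448) = -498176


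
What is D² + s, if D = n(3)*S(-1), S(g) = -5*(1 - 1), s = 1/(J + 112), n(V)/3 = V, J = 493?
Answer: 1/605 ≈ 0.0016529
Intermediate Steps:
n(V) = 3*V
s = 1/605 (s = 1/(493 + 112) = 1/605 ≈ 0.0016529)
S(g) = 0 (S(g) = -5*0 = 0)
D = 0 (D = (3*3)*0 = 9*0 = 0)
D² + s = 0² + 1/605 = 0 + 1/605 = 1/605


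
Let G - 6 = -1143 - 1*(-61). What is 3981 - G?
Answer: 5057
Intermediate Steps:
G = -1076 (G = 6 + (-1143 - 1*(-61)) = 6 + (-1143 + 61) = 6 - 1082 = -1076)
3981 - G = 3981 - 1*(-1076) = 3981 + 1076 = 5057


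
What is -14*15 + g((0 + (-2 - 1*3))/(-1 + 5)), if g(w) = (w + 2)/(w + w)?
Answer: -2103/10 ≈ -210.30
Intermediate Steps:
g(w) = (2 + w)/(2*w) (g(w) = (2 + w)/((2*w)) = (2 + w)*(1/(2*w)) = (2 + w)/(2*w))
-14*15 + g((0 + (-2 - 1*3))/(-1 + 5)) = -14*15 + (2 + (0 + (-2 - 1*3))/(-1 + 5))/(2*(((0 + (-2 - 1*3))/(-1 + 5)))) = -210 + (2 + (0 + (-2 - 3))/4)/(2*(((0 + (-2 - 3))/4))) = -210 + (2 + (0 - 5)*(¼))/(2*(((0 - 5)*(¼)))) = -210 + (2 - 5*¼)/(2*((-5*¼))) = -210 + (2 - 5/4)/(2*(-5/4)) = -210 + (½)*(-⅘)*(¾) = -210 - 3/10 = -2103/10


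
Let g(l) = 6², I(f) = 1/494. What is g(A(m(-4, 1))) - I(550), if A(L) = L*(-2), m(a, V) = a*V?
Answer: 17783/494 ≈ 35.998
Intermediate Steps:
m(a, V) = V*a
A(L) = -2*L
I(f) = 1/494
g(l) = 36
g(A(m(-4, 1))) - I(550) = 36 - 1*1/494 = 36 - 1/494 = 17783/494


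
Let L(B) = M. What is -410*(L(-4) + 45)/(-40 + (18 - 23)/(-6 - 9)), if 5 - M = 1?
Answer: 8610/17 ≈ 506.47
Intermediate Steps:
M = 4 (M = 5 - 1*1 = 5 - 1 = 4)
L(B) = 4
-410*(L(-4) + 45)/(-40 + (18 - 23)/(-6 - 9)) = -410*(4 + 45)/(-40 + (18 - 23)/(-6 - 9)) = -20090/(-40 - 5/(-15)) = -20090/(-40 - 5*(-1/15)) = -20090/(-40 + 1/3) = -20090/(-119/3) = -20090*(-3)/119 = -410*(-21/17) = 8610/17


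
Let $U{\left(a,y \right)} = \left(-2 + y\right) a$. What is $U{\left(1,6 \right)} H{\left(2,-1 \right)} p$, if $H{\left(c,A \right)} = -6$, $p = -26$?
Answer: $624$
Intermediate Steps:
$U{\left(a,y \right)} = a \left(-2 + y\right)$
$U{\left(1,6 \right)} H{\left(2,-1 \right)} p = 1 \left(-2 + 6\right) \left(-6\right) \left(-26\right) = 1 \cdot 4 \left(-6\right) \left(-26\right) = 4 \left(-6\right) \left(-26\right) = \left(-24\right) \left(-26\right) = 624$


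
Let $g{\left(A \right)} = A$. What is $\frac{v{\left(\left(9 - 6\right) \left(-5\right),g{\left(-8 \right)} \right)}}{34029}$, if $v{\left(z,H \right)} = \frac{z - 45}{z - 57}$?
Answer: $\frac{5}{204174} \approx 2.4489 \cdot 10^{-5}$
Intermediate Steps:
$v{\left(z,H \right)} = \frac{-45 + z}{-57 + z}$
$\frac{v{\left(\left(9 - 6\right) \left(-5\right),g{\left(-8 \right)} \right)}}{34029} = \frac{\frac{1}{-57 + \left(9 - 6\right) \left(-5\right)} \left(-45 + \left(9 - 6\right) \left(-5\right)\right)}{34029} = \frac{-45 + 3 \left(-5\right)}{-57 + 3 \left(-5\right)} \frac{1}{34029} = \frac{-45 - 15}{-57 - 15} \cdot \frac{1}{34029} = \frac{1}{-72} \left(-60\right) \frac{1}{34029} = \left(- \frac{1}{72}\right) \left(-60\right) \frac{1}{34029} = \frac{5}{6} \cdot \frac{1}{34029} = \frac{5}{204174}$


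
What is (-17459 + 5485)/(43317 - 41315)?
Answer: -5987/1001 ≈ -5.9810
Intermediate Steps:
(-17459 + 5485)/(43317 - 41315) = -11974/2002 = -11974*1/2002 = -5987/1001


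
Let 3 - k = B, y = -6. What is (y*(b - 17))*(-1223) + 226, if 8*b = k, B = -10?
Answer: -450383/4 ≈ -1.1260e+5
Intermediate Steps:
k = 13 (k = 3 - 1*(-10) = 3 + 10 = 13)
b = 13/8 (b = (⅛)*13 = 13/8 ≈ 1.6250)
(y*(b - 17))*(-1223) + 226 = -6*(13/8 - 17)*(-1223) + 226 = -6*(-123/8)*(-1223) + 226 = (369/4)*(-1223) + 226 = -451287/4 + 226 = -450383/4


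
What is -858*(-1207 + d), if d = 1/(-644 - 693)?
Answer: 1384606080/1337 ≈ 1.0356e+6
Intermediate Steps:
d = -1/1337 (d = 1/(-1337) = -1/1337 ≈ -0.00074794)
-858*(-1207 + d) = -858*(-1207 - 1/1337) = -858*(-1613760/1337) = 1384606080/1337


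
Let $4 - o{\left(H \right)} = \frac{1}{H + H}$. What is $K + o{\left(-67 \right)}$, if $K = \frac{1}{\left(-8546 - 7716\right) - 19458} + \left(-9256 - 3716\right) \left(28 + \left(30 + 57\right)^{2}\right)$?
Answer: $- \frac{235849685609407}{2393240} \approx -9.8548 \cdot 10^{7}$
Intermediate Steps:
$o{\left(H \right)} = 4 - \frac{1}{2 H}$ ($o{\left(H \right)} = 4 - \frac{1}{H + H} = 4 - \frac{1}{2 H}$)
$K = - \frac{3520144704481}{35720}$ ($K = \frac{1}{-16262 - 19458} - 12972 \left(28 + 87^{2}\right) = \frac{1}{-35720} - 12972 \left(28 + 7569\right) = - \frac{1}{35720} - 98548284 = - \frac{3520144704481}{35720} \approx -9.8548 \cdot 10^{7}$)
$K + o{\left(-67 \right)} = - \frac{3520144704481}{35720} + \left(4 - \frac{1}{2 \left(-67\right)}\right) = - \frac{3520144704481}{35720} + \left(4 - - \frac{1}{134}\right) = - \frac{3520144704481}{35720} + \left(4 + \frac{1}{134}\right) = - \frac{3520144704481}{35720} + \frac{537}{134} = - \frac{235849685609407}{2393240}$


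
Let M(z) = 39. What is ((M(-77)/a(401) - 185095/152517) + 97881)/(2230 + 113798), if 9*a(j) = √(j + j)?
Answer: 7464165691/8848121238 + 39*√802/10339384 ≈ 0.84369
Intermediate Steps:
a(j) = √2*√j/9 (a(j) = √(j + j)/9 = √(2*j)/9 = (√2*√j)/9 = √2*√j/9)
((M(-77)/a(401) - 185095/152517) + 97881)/(2230 + 113798) = ((39/((√2*√401/9)) - 185095/152517) + 97881)/(2230 + 113798) = ((39/((√802/9)) - 185095*1/152517) + 97881)/116028 = ((39*(9*√802/802) - 185095/152517) + 97881)*(1/116028) = ((351*√802/802 - 185095/152517) + 97881)*(1/116028) = ((-185095/152517 + 351*√802/802) + 97881)*(1/116028) = (14928331382/152517 + 351*√802/802)*(1/116028) = 7464165691/8848121238 + 39*√802/10339384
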